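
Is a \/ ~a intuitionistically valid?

No

This is the law of excluded middle, which is not intuitionistically valid.
A Kripke countermodel: worlds u, v; order generated by u <= v; atoms true at each world — u:{}; v:{a}.
u ||-/- a \/ ~a: neither disjunct is forced at u.
u lacks atom a, so u ||-/- a.
So the root u does not force the formula.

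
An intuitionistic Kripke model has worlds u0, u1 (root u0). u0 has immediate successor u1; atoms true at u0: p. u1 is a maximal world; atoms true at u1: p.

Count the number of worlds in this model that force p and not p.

0

u0: does not force it — u0 does not force p and not p since u0 fails not p.
u1: does not force it — u1 does not force p and not p since u1 fails not p.
Worlds forcing the formula: { }.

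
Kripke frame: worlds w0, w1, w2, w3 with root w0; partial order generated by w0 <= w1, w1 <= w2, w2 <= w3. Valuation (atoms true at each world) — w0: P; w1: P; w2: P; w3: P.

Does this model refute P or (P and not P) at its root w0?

No

w0 forces P or (P and not P) via the disjunct P.
So the root w0 forces P or (P and not P); the model is not a countermodel.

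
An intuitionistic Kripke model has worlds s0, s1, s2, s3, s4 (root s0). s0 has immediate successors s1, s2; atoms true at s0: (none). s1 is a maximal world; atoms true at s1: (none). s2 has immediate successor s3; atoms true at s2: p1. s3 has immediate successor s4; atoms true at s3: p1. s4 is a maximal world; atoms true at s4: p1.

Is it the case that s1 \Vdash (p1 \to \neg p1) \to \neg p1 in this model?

Yes

s1 \Vdash (p1 \to \neg p1) \to \neg p1: every world accessible from s1 that forces p1 \to \neg p1 (namely s1) also forces \neg p1.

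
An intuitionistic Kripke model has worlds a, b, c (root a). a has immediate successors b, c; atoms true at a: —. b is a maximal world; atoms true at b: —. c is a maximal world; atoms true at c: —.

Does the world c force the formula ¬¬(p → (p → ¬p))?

c ⊩ ¬¬(p → (p → ¬p)): no world accessible from c forces ¬(p → (p → ¬p)).

Yes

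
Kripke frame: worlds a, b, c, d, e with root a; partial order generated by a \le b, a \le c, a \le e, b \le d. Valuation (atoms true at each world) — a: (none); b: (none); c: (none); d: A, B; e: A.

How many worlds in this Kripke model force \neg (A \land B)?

2

a: does not force it — a \nVdash \neg (A \land B) since d is accessible from a and d \Vdash A \land B.
b: does not force it — b \nVdash \neg (A \land B) since d is accessible from b and d \Vdash A \land B.
c: forces it.
d: does not force it — d \nVdash \neg (A \land B) since d is accessible from d and d \Vdash A \land B.
e: forces it.
Worlds forcing the formula: {c, e}.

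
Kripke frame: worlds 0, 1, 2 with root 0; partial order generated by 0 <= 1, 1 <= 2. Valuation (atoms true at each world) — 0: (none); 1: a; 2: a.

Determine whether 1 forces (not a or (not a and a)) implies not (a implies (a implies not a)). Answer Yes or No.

Yes

1 forces (not a or (not a and a)) implies not (a implies (a implies not a)) vacuously: no world accessible from 1 forces the antecedent not a or (not a and a).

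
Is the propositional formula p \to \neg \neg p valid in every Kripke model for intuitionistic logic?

Yes

This is double-negation introduction, which is intuitionistically derivable.
If a world forces p then every accessible world forces p (persistence), so none forces \neg p; hence \neg \neg p.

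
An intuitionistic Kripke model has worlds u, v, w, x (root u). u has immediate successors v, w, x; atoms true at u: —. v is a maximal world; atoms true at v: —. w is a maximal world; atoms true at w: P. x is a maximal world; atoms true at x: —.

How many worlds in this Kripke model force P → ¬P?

u: does not force it — u ⊮ P → ¬P: at the accessible world w, w ⊩ P but w ⊮ ¬P.
v: forces it.
w: does not force it — w ⊮ P → ¬P: already at w itself, w ⊩ P but w ⊮ ¬P.
x: forces it.
Worlds forcing the formula: {v, x}.

2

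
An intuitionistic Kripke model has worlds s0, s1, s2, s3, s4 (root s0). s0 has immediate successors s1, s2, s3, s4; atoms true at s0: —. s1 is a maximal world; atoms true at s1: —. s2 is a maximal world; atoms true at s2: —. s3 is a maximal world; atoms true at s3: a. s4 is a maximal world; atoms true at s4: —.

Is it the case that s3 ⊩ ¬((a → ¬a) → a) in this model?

s3 ⊮ ¬((a → ¬a) → a) since s3 is accessible from s3 and s3 ⊩ (a → ¬a) → a.
s3 ⊩ (a → ¬a) → a vacuously: no world accessible from s3 forces the antecedent a → ¬a.

No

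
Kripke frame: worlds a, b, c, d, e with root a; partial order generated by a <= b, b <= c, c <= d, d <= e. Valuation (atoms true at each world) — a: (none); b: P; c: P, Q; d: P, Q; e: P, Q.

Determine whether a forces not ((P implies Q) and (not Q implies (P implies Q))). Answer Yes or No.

No

a does not force not ((P implies Q) and (not Q implies (P implies Q))) since c is accessible from a and c forces (P implies Q) and (not Q implies (P implies Q)).
c forces (P implies Q) and (not Q implies (P implies Q)) since c forces both conjuncts.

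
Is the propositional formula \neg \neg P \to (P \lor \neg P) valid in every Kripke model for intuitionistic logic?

No

This is a variant of double-negation elimination (deriving excluded middle from double negation), which is not intuitionistically valid.
A Kripke countermodel: worlds s0, s1; order generated by s0 \le s1; atoms true at each world — s0:{}; s1:{P}.
s0 \nVdash \neg \neg P \to (P \lor \neg P): already at s0 itself, s0 \Vdash \neg \neg P but s0 \nVdash P \lor \neg P.
s0 \nVdash P \lor \neg P: neither disjunct is forced at s0.
s0 lacks atom P, so s0 \nVdash P.
So the root s0 does not force the formula.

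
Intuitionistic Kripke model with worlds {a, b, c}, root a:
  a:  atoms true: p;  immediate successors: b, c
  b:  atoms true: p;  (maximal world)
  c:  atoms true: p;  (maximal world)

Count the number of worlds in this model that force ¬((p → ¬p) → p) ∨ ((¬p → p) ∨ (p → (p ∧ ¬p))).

3

a: forces it.
b: forces it.
c: forces it.
Worlds forcing the formula: {a, b, c}.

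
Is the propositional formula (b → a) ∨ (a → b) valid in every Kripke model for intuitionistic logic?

No

This is the Gödel–Dummett linearity axiom, which is not intuitionistically valid.
A Kripke countermodel: worlds 0, 1, 2; order generated by 0 ≤ 1, 0 ≤ 2; atoms true at each world — 0:{}; 1:{b}; 2:{a}.
0 ⊮ (b → a) ∨ (a → b): neither disjunct is forced at 0.
0 ⊮ b → a: at the accessible world 1, 1 ⊩ b but 1 ⊮ a.
1 lacks atom a, so 1 ⊮ a.
So the root 0 does not force the formula.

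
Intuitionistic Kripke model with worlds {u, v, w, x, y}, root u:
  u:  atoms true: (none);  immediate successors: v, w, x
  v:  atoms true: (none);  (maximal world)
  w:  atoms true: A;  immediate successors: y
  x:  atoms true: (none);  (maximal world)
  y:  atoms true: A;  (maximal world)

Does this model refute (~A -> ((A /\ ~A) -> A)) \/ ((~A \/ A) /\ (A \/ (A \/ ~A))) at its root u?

No

u ||- (~A -> ((A /\ ~A) -> A)) \/ ((~A \/ A) /\ (A \/ (A \/ ~A))) via the disjunct ~A -> ((A /\ ~A) -> A).
So the root u forces (~A -> ((A /\ ~A) -> A)) \/ ((~A \/ A) /\ (A \/ (A \/ ~A))); the model is not a countermodel.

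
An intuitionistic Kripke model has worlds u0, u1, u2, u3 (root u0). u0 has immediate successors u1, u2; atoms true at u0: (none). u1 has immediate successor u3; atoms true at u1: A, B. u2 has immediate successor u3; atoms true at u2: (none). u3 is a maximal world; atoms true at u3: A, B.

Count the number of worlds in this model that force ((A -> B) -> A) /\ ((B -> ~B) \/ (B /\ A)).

u0: does not force it — u0 ||-/- ((A -> B) -> A) /\ ((B -> ~B) \/ (B /\ A)) since u0 fails (A -> B) -> A.
u1: forces it.
u2: does not force it — u2 ||-/- ((A -> B) -> A) /\ ((B -> ~B) \/ (B /\ A)) since u2 fails (A -> B) -> A.
u3: forces it.
Worlds forcing the formula: {u1, u3}.

2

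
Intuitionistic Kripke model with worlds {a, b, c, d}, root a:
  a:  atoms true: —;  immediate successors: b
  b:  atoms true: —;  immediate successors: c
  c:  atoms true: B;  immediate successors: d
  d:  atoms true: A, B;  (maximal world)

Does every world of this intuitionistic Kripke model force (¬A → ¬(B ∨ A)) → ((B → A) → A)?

Yes

a ⊩ (¬A → ¬(B ∨ A)) → ((B → A) → A): every world accessible from a that forces ¬A → ¬(B ∨ A) (namely a, b, c, d) also forces (B → A) → A.
Since the root a forces (¬A → ¬(B ∨ A)) → ((B → A) → A) and forcing is persistent (monotone upward), every world forces it.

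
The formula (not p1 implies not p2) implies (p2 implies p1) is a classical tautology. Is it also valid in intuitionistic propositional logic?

No

This is the converse of contraposition, which is not intuitionistically valid.
A Kripke countermodel: worlds u, v; order generated by u <= v; atoms true at each world — u:{p2}; v:{p1,p2}.
u does not force (not p1 implies not p2) implies (p2 implies p1): already at u itself, u forces not p1 implies not p2 but u does not force p2 implies p1.
u does not force p2 implies p1: already at u itself, u forces p2 but u does not force p1.
u lacks atom p1, so u does not force p1.
So the root u does not force the formula.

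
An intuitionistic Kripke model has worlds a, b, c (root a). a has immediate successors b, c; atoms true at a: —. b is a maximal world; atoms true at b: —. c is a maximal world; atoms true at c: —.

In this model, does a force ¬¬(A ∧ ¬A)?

No

a ⊮ ¬¬(A ∧ ¬A) since a is accessible from a and a ⊩ ¬(A ∧ ¬A).
a ⊩ ¬(A ∧ ¬A): no world accessible from a forces A ∧ ¬A.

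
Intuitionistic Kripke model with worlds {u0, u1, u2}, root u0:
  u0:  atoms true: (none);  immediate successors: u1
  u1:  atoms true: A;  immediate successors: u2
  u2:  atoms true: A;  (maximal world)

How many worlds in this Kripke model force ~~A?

3

u0: forces it.
u1: forces it.
u2: forces it.
Worlds forcing the formula: {u0, u1, u2}.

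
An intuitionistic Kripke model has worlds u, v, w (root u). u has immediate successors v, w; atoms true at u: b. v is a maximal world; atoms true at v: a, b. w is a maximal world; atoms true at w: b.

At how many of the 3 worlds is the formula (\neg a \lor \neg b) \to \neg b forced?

u: does not force it — u \nVdash (\neg a \lor \neg b) \to \neg b: at the accessible world w, w \Vdash \neg a \lor \neg b but w \nVdash \neg b.
v: forces it.
w: does not force it.
Worlds forcing the formula: {v}.

1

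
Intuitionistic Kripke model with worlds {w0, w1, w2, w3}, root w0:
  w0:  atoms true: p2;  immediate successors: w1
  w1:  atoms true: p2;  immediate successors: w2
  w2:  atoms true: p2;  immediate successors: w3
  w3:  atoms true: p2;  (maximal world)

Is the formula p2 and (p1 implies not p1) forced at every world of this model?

w0 forces p2 and (p1 implies not p1) since w0 forces both conjuncts.
Since the root w0 forces p2 and (p1 implies not p1) and forcing is persistent (monotone upward), every world forces it.

Yes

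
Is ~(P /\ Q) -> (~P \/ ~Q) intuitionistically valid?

This is the constructively invalid direction of De Morgan's law for conjunction, which is not intuitionistically valid.
A Kripke countermodel: worlds w0, w1, w2; order generated by w0 <= w1, w0 <= w2; atoms true at each world — w0:{}; w1:{P}; w2:{Q}.
w0 ||-/- ~(P /\ Q) -> (~P \/ ~Q): already at w0 itself, w0 ||- ~(P /\ Q) but w0 ||-/- ~P \/ ~Q.
w0 ||-/- ~P \/ ~Q: neither disjunct is forced at w0.
w0 ||-/- ~P since w1 is accessible from w0 and w1 ||- P.
So the root w0 does not force the formula.

No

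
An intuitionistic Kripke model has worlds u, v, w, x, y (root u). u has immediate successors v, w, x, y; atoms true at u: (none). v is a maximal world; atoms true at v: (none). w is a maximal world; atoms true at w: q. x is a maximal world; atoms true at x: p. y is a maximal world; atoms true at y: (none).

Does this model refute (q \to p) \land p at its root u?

Yes

u \nVdash (q \to p) \land p since u fails q \to p.
So the root u does not force (q \to p) \land p; the model is a countermodel.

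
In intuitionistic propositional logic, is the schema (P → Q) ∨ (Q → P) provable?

No

This is the Gödel–Dummett linearity axiom, which is not intuitionistically valid.
A Kripke countermodel: worlds 0, 1, 2; order generated by 0 ≤ 1, 0 ≤ 2; atoms true at each world — 0:{}; 1:{P}; 2:{Q}.
0 ⊮ (P → Q) ∨ (Q → P): neither disjunct is forced at 0.
0 ⊮ P → Q: at the accessible world 1, 1 ⊩ P but 1 ⊮ Q.
1 lacks atom Q, so 1 ⊮ Q.
So the root 0 does not force the formula.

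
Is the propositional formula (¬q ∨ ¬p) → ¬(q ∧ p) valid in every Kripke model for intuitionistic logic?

Yes

This is a constructively valid De Morgan direction (disjunction of negations to negated conjunction), which is intuitionistically derivable.
If ¬q holds at a world then no accessible world forces q, hence none forces q ∧ p; likewise for ¬p.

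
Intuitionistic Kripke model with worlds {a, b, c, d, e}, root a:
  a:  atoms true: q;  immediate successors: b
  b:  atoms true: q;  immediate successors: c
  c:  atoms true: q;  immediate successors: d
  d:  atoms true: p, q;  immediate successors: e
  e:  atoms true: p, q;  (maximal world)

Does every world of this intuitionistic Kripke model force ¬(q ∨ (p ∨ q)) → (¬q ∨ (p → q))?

a ⊩ ¬(q ∨ (p ∨ q)) → (¬q ∨ (p → q)) vacuously: no world accessible from a forces the antecedent ¬(q ∨ (p ∨ q)).
Since the root a forces ¬(q ∨ (p ∨ q)) → (¬q ∨ (p → q)) and forcing is persistent (monotone upward), every world forces it.

Yes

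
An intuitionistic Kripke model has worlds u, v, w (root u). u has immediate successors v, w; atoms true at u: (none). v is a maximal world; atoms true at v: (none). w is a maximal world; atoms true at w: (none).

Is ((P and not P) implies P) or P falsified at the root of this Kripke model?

No

u forces ((P and not P) implies P) or P via the disjunct (P and not P) implies P.
So the root u forces ((P and not P) implies P) or P; the model is not a countermodel.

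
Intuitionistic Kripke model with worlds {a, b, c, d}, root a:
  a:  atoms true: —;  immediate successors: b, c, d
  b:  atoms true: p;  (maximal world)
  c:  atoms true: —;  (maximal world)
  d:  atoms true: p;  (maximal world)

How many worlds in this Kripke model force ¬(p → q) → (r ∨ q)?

1

a: does not force it — a ⊮ ¬(p → q) → (r ∨ q): at the accessible world b, b ⊩ ¬(p → q) but b ⊮ r ∨ q.
b: does not force it — b ⊮ ¬(p → q) → (r ∨ q): already at b itself, b ⊩ ¬(p → q) but b ⊮ r ∨ q.
c: forces it.
d: does not force it.
Worlds forcing the formula: {c}.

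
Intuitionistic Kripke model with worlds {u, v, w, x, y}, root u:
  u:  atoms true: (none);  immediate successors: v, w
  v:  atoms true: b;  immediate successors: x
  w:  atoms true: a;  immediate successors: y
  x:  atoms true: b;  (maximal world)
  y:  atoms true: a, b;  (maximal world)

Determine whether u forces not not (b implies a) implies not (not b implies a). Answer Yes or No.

u does not force not not (b implies a) implies not (not b implies a): at the accessible world w, w forces not not (b implies a) but w does not force not (not b implies a).
w does not force not (not b implies a) since w is accessible from w and w forces not b implies a.
w forces not b implies a vacuously: no world accessible from w forces the antecedent not b.

No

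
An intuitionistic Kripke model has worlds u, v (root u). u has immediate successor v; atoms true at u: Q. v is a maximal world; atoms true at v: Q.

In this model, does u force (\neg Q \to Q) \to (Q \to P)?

u \nVdash (\neg Q \to Q) \to (Q \to P): already at u itself, u \Vdash \neg Q \to Q but u \nVdash Q \to P.
u \nVdash Q \to P: already at u itself, u \Vdash Q but u \nVdash P.
u lacks atom P, so u \nVdash P.

No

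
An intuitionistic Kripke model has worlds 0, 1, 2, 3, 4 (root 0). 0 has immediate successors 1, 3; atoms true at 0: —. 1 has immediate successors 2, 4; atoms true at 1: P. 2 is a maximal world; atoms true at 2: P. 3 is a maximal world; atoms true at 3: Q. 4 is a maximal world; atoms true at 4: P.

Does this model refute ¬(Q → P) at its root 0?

0 ⊮ ¬(Q → P) since 1 is accessible from 0 and 1 ⊩ Q → P.
1 ⊩ Q → P vacuously: no world accessible from 1 forces the antecedent Q.
So the root 0 does not force ¬(Q → P); the model is a countermodel.

Yes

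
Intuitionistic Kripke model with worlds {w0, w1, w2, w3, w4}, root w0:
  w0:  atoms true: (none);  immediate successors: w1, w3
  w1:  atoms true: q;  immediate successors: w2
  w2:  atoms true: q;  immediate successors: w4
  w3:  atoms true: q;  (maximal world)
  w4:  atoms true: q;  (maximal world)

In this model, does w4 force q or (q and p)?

Yes

w4 forces q or (q and p) via the disjunct q.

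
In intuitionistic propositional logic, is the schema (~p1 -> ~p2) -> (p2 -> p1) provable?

No

This is the converse of contraposition, which is not intuitionistically valid.
A Kripke countermodel: worlds w0, w1; order generated by w0 <= w1; atoms true at each world — w0:{p2}; w1:{p1,p2}.
w0 ||-/- (~p1 -> ~p2) -> (p2 -> p1): already at w0 itself, w0 ||- ~p1 -> ~p2 but w0 ||-/- p2 -> p1.
w0 ||-/- p2 -> p1: already at w0 itself, w0 ||- p2 but w0 ||-/- p1.
w0 lacks atom p1, so w0 ||-/- p1.
So the root w0 does not force the formula.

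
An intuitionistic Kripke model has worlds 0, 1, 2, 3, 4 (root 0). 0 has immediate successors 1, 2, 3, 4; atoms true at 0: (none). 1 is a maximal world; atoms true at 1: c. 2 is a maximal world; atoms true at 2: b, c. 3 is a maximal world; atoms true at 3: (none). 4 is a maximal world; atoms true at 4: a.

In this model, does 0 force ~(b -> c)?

0 ||-/- ~(b -> c) since 0 is accessible from 0 and 0 ||- b -> c.
0 ||- b -> c: every world accessible from 0 that forces b (namely 2) also forces c.

No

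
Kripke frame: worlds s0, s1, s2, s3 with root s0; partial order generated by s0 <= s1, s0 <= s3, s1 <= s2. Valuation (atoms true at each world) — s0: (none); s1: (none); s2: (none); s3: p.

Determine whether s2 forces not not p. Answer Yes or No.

s2 does not force not not p since s2 is accessible from s2 and s2 forces not p.
s2 forces not p: no world accessible from s2 forces p.

No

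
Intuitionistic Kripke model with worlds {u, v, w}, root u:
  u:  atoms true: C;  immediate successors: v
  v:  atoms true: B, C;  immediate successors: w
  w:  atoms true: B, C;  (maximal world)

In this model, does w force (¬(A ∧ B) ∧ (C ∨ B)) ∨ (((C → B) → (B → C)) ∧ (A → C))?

Yes

w ⊩ (¬(A ∧ B) ∧ (C ∨ B)) ∨ (((C → B) → (B → C)) ∧ (A → C)) via the disjunct ¬(A ∧ B) ∧ (C ∨ B).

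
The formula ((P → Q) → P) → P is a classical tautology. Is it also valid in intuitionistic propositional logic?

No

This is Peirce's law, which is not intuitionistically valid.
A Kripke countermodel: worlds u0, u1; order generated by u0 ≤ u1; atoms true at each world — u0:{}; u1:{P}.
u0 ⊮ ((P → Q) → P) → P: already at u0 itself, u0 ⊩ (P → Q) → P but u0 ⊮ P.
u0 lacks atom P, so u0 ⊮ P.
So the root u0 does not force the formula.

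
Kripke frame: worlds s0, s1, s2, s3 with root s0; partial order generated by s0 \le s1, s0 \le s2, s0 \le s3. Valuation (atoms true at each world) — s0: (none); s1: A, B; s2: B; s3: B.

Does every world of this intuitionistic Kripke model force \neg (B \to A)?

Not every world: s0 \nVdash \neg (B \to A).
s0 \nVdash \neg (B \to A) since s1 is accessible from s0 and s1 \Vdash B \to A.
s1 \Vdash B \to A: every world accessible from s1 that forces B (namely s1) also forces A.

No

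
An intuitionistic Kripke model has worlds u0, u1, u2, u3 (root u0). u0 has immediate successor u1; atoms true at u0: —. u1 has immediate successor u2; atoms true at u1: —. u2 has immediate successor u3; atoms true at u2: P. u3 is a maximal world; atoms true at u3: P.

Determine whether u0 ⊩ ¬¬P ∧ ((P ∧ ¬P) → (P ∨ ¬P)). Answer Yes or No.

u0 ⊩ ¬¬P ∧ ((P ∧ ¬P) → (P ∨ ¬P)) since u0 forces both conjuncts.

Yes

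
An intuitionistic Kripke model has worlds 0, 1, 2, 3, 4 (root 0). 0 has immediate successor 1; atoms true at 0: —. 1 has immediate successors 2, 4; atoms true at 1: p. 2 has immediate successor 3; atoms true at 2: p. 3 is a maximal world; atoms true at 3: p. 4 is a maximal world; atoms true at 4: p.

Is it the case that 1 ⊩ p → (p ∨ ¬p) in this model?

1 ⊩ p → (p ∨ ¬p): every world accessible from 1 that forces p (namely 1, 2, 3, 4) also forces p ∨ ¬p.

Yes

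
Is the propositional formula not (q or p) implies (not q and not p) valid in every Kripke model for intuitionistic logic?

Yes

This is a constructively valid De Morgan direction (negated disjunction to conjunction of negations), which is intuitionistically derivable.
From not (q or p): if q held then q or p would, contradiction — so not q; similarly not p.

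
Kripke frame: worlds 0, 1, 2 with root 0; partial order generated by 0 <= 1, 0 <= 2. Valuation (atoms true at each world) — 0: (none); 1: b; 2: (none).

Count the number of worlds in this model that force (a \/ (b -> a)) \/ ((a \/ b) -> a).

1

0: does not force it — 0 ||-/- (a \/ (b -> a)) \/ ((a \/ b) -> a): neither disjunct is forced at 0.
1: does not force it — 1 ||-/- (a \/ (b -> a)) \/ ((a \/ b) -> a): neither disjunct is forced at 1.
2: forces it.
Worlds forcing the formula: {2}.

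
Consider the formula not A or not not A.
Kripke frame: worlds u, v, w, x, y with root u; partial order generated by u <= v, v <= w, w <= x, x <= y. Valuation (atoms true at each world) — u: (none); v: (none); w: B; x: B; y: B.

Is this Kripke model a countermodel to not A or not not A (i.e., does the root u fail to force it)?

No

u forces not A or not not A via the disjunct not A.
So the root u forces not A or not not A; the model is not a countermodel.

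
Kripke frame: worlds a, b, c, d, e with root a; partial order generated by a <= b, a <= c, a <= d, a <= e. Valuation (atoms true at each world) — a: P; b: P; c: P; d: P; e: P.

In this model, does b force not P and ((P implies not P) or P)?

b does not force not P and ((P implies not P) or P) since b fails not P.

No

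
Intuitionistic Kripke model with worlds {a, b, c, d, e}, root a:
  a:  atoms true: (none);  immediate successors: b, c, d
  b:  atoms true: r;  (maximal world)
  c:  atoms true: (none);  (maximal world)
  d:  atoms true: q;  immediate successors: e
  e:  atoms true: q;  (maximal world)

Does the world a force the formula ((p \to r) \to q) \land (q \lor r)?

a \nVdash ((p \to r) \to q) \land (q \lor r) since a fails (p \to r) \to q.

No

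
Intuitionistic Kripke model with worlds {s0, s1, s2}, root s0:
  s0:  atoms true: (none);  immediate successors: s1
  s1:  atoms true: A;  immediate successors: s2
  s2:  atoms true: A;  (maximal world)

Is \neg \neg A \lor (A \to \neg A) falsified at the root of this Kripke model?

s0 \Vdash \neg \neg A \lor (A \to \neg A) via the disjunct \neg \neg A.
So the root s0 forces \neg \neg A \lor (A \to \neg A); the model is not a countermodel.

No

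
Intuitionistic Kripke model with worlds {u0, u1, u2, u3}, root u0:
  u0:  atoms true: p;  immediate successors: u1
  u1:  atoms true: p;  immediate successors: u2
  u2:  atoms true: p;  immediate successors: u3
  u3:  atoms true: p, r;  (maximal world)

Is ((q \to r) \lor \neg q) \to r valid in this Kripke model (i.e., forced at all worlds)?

Not every world: u0 \nVdash ((q \to r) \lor \neg q) \to r.
u0 \nVdash ((q \to r) \lor \neg q) \to r: already at u0 itself, u0 \Vdash (q \to r) \lor \neg q but u0 \nVdash r.
u0 lacks atom r, so u0 \nVdash r.

No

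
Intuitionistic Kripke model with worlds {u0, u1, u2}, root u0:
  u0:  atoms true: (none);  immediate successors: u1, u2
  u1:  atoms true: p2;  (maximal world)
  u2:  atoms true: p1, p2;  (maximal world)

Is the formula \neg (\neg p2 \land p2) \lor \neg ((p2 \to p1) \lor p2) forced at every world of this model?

Yes

u0 \Vdash \neg (\neg p2 \land p2) \lor \neg ((p2 \to p1) \lor p2) via the disjunct \neg (\neg p2 \land p2).
Since the root u0 forces \neg (\neg p2 \land p2) \lor \neg ((p2 \to p1) \lor p2) and forcing is persistent (monotone upward), every world forces it.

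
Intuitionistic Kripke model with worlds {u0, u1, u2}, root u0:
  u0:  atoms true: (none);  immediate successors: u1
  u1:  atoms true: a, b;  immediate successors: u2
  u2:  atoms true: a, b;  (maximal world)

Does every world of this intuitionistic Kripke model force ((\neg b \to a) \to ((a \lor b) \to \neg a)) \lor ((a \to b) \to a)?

No

Not every world: u0 \nVdash ((\neg b \to a) \to ((a \lor b) \to \neg a)) \lor ((a \to b) \to a).
u0 \nVdash ((\neg b \to a) \to ((a \lor b) \to \neg a)) \lor ((a \to b) \to a): neither disjunct is forced at u0.
u0 \nVdash (\neg b \to a) \to ((a \lor b) \to \neg a): already at u0 itself, u0 \Vdash \neg b \to a but u0 \nVdash (a \lor b) \to \neg a.
u0 \nVdash (a \lor b) \to \neg a: at the accessible world u1, u1 \Vdash a \lor b but u1 \nVdash \neg a.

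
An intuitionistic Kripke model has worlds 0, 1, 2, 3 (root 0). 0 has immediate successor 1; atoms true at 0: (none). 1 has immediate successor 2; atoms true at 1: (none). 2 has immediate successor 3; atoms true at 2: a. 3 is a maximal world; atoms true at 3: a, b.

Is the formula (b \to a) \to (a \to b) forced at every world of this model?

Not every world: 0 \nVdash (b \to a) \to (a \to b).
0 \nVdash (b \to a) \to (a \to b): already at 0 itself, 0 \Vdash b \to a but 0 \nVdash a \to b.
0 \nVdash a \to b: at the accessible world 2, 2 \Vdash a but 2 \nVdash b.
2 lacks atom b, so 2 \nVdash b.

No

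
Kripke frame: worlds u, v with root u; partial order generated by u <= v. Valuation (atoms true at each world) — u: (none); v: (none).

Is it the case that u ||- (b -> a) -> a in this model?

No

u ||-/- (b -> a) -> a: already at u itself, u ||- b -> a but u ||-/- a.
u lacks atom a, so u ||-/- a.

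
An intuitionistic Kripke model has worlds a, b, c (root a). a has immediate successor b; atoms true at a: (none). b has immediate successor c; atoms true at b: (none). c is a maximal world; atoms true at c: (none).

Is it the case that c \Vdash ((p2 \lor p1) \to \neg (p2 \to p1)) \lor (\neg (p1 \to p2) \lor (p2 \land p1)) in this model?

Yes

c \Vdash ((p2 \lor p1) \to \neg (p2 \to p1)) \lor (\neg (p1 \to p2) \lor (p2 \land p1)) via the disjunct (p2 \lor p1) \to \neg (p2 \to p1).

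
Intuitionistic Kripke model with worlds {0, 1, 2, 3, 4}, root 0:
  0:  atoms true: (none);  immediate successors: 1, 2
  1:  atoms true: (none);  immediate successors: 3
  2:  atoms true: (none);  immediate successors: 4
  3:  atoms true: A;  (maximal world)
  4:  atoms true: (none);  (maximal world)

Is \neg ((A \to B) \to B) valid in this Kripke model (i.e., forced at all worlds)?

No

Not every world: 0 \nVdash \neg ((A \to B) \to B).
0 \nVdash \neg ((A \to B) \to B) since 1 is accessible from 0 and 1 \Vdash (A \to B) \to B.
1 \Vdash (A \to B) \to B vacuously: no world accessible from 1 forces the antecedent A \to B.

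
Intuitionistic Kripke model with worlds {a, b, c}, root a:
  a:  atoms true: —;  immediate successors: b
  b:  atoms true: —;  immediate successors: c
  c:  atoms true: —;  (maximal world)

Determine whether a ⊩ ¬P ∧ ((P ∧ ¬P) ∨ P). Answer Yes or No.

a ⊮ ¬P ∧ ((P ∧ ¬P) ∨ P) since a fails (P ∧ ¬P) ∨ P.

No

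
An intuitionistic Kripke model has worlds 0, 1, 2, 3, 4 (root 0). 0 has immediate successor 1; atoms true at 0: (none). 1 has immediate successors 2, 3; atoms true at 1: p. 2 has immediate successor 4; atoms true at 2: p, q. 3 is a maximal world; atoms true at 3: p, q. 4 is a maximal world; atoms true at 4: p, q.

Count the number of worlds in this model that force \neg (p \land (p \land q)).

0

0: does not force it — 0 \nVdash \neg (p \land (p \land q)) since 2 is accessible from 0 and 2 \Vdash p \land (p \land q).
1: does not force it.
2: does not force it.
3: does not force it.
4: does not force it.
Worlds forcing the formula: { }.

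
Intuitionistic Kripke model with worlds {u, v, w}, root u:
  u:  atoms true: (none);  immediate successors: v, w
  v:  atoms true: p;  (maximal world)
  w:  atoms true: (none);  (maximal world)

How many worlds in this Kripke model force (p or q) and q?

u: does not force it — u does not force (p or q) and q since u fails p or q.
v: does not force it — v does not force (p or q) and q since v fails q.
w: does not force it.
Worlds forcing the formula: { }.

0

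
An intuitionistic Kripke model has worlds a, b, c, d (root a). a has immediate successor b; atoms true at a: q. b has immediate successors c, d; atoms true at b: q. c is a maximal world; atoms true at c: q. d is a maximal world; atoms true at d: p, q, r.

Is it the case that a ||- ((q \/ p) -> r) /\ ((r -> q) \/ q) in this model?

No

a ||-/- ((q \/ p) -> r) /\ ((r -> q) \/ q) since a fails (q \/ p) -> r.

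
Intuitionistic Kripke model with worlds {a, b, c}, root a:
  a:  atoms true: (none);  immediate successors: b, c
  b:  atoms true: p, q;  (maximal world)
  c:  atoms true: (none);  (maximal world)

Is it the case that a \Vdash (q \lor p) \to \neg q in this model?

No

a \nVdash (q \lor p) \to \neg q: at the accessible world b, b \Vdash q \lor p but b \nVdash \neg q.
b \nVdash \neg q since b is accessible from b and b \Vdash q.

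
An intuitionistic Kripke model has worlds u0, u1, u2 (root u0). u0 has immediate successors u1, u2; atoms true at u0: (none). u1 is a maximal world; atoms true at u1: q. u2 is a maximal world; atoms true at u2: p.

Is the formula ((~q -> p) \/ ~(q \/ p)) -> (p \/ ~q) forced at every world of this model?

Not every world: u0 ||-/- ((~q -> p) \/ ~(q \/ p)) -> (p \/ ~q).
u0 ||-/- ((~q -> p) \/ ~(q \/ p)) -> (p \/ ~q): already at u0 itself, u0 ||- (~q -> p) \/ ~(q \/ p) but u0 ||-/- p \/ ~q.
u0 ||-/- p \/ ~q: neither disjunct is forced at u0.
u0 lacks atom p, so u0 ||-/- p.

No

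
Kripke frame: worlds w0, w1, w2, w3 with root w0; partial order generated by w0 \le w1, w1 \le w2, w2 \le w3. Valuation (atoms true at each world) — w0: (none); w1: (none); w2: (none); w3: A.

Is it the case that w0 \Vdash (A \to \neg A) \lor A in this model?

w0 \nVdash (A \to \neg A) \lor A: neither disjunct is forced at w0.
w0 \nVdash A \to \neg A: at the accessible world w3, w3 \Vdash A but w3 \nVdash \neg A.
w3 \nVdash \neg A since w3 is accessible from w3 and w3 \Vdash A.

No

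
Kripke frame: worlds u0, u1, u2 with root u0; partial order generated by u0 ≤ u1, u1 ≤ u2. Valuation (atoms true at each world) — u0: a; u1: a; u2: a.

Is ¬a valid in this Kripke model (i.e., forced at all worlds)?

No

Not every world: u0 ⊮ ¬a.
u0 ⊮ ¬a since u0 is accessible from u0 and u0 ⊩ a.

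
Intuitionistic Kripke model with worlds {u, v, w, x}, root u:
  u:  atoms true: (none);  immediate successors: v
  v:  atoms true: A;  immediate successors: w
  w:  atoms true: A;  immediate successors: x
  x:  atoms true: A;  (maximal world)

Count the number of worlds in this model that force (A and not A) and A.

0

u: does not force it — u does not force (A and not A) and A since u fails A and not A.
v: does not force it — v does not force (A and not A) and A since v fails A and not A.
w: does not force it.
x: does not force it.
Worlds forcing the formula: { }.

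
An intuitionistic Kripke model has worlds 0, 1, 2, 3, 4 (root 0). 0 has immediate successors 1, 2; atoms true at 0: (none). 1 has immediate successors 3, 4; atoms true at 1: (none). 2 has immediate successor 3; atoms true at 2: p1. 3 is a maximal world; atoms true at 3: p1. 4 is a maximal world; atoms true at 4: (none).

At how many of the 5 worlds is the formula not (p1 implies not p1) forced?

0: does not force it — 0 does not force not (p1 implies not p1) since 4 is accessible from 0 and 4 forces p1 implies not p1.
1: does not force it — 1 does not force not (p1 implies not p1) since 4 is accessible from 1 and 4 forces p1 implies not p1.
2: forces it.
3: forces it.
4: does not force it — 4 does not force not (p1 implies not p1) since 4 is accessible from 4 and 4 forces p1 implies not p1.
Worlds forcing the formula: {2, 3}.

2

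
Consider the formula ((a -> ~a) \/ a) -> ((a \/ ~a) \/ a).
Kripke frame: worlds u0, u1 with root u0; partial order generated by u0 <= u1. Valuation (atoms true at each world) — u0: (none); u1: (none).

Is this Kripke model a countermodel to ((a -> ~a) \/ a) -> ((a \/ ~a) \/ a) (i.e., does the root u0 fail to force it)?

No

u0 ||- ((a -> ~a) \/ a) -> ((a \/ ~a) \/ a): every world accessible from u0 that forces (a -> ~a) \/ a (namely u0, u1) also forces (a \/ ~a) \/ a.
So the root u0 forces ((a -> ~a) \/ a) -> ((a \/ ~a) \/ a); the model is not a countermodel.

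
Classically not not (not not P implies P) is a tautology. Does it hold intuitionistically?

This is the double negation of double-negation elimination, which is intuitionistically derivable.
By Glivenko's theorem the double negation of any classical propositional tautology is intuitionistically provable; not not P implies P is classically a tautology.

Yes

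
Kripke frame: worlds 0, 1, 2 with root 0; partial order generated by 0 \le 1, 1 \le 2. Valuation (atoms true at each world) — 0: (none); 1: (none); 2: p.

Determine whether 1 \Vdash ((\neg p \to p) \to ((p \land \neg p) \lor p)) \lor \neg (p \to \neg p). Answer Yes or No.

Yes

1 \Vdash ((\neg p \to p) \to ((p \land \neg p) \lor p)) \lor \neg (p \to \neg p) via the disjunct \neg (p \to \neg p).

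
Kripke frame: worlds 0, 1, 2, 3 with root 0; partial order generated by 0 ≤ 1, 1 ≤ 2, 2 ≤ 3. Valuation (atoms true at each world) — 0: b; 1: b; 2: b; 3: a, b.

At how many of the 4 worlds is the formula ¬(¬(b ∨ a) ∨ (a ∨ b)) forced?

0

0: does not force it — 0 ⊮ ¬(¬(b ∨ a) ∨ (a ∨ b)) since 0 is accessible from 0 and 0 ⊩ ¬(b ∨ a) ∨ (a ∨ b).
1: does not force it — 1 ⊮ ¬(¬(b ∨ a) ∨ (a ∨ b)) since 1 is accessible from 1 and 1 ⊩ ¬(b ∨ a) ∨ (a ∨ b).
2: does not force it — 2 ⊮ ¬(¬(b ∨ a) ∨ (a ∨ b)) since 2 is accessible from 2 and 2 ⊩ ¬(b ∨ a) ∨ (a ∨ b).
3: does not force it.
Worlds forcing the formula: { }.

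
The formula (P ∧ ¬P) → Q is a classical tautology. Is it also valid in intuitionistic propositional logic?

This is an instance of ex falso quodlibet, which is intuitionistically derivable.
No world can force both P and ¬P, so the antecedent P ∧ ¬P is never forced and the implication holds vacuously at every world.

Yes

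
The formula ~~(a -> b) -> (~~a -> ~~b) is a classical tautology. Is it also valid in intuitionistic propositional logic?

This is the distribution of double negation over implication, which is intuitionistically derivable.
Assume ~~(a -> b) and ~~a; suppose ~b. Then a -> b would give ~a (by contraposition), contradicting ~~a; so ~(a -> b), contradicting ~~(a -> b). Hence ~~b.

Yes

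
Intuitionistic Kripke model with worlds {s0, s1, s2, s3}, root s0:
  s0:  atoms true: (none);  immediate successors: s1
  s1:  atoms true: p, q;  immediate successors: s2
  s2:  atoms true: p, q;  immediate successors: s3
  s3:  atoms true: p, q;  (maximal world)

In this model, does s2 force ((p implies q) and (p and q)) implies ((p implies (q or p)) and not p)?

No

s2 does not force ((p implies q) and (p and q)) implies ((p implies (q or p)) and not p): already at s2 itself, s2 forces (p implies q) and (p and q) but s2 does not force (p implies (q or p)) and not p.
s2 does not force (p implies (q or p)) and not p since s2 fails not p.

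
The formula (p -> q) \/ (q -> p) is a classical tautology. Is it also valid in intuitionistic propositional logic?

No

This is the Gödel–Dummett linearity axiom, which is not intuitionistically valid.
A Kripke countermodel: worlds s0, s1, s2; order generated by s0 <= s1, s0 <= s2; atoms true at each world — s0:{}; s1:{p}; s2:{q}.
s0 ||-/- (p -> q) \/ (q -> p): neither disjunct is forced at s0.
s0 ||-/- p -> q: at the accessible world s1, s1 ||- p but s1 ||-/- q.
s1 lacks atom q, so s1 ||-/- q.
So the root s0 does not force the formula.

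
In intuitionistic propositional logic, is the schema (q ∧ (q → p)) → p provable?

This is modus ponens in implicational form, which is intuitionistically derivable.
If a world forces q and q → p, then applying the implication at that world (which is accessible from itself) gives p.

Yes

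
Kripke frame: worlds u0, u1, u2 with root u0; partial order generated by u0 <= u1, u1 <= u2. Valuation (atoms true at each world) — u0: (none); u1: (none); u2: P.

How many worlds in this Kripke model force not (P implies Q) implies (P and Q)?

0

u0: does not force it — u0 does not force not (P implies Q) implies (P and Q): already at u0 itself, u0 forces not (P implies Q) but u0 does not force P and Q.
u1: does not force it — u1 does not force not (P implies Q) implies (P and Q): already at u1 itself, u1 forces not (P implies Q) but u1 does not force P and Q.
u2: does not force it — u2 does not force not (P implies Q) implies (P and Q): already at u2 itself, u2 forces not (P implies Q) but u2 does not force P and Q.
Worlds forcing the formula: { }.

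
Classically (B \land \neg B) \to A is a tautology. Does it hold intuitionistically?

Yes

This is an instance of ex falso quodlibet, which is intuitionistically derivable.
No world can force both B and \neg B, so the antecedent B \land \neg B is never forced and the implication holds vacuously at every world.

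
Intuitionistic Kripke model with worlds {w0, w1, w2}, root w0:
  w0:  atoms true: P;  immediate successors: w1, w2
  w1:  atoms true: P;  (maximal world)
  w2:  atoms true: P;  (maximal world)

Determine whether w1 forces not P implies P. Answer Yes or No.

Yes

w1 forces not P implies P vacuously: no world accessible from w1 forces the antecedent not P.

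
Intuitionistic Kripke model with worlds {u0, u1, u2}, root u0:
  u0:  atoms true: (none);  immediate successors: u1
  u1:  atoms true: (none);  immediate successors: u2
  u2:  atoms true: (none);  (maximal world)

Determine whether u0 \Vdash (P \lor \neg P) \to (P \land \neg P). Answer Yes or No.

u0 \nVdash (P \lor \neg P) \to (P \land \neg P): already at u0 itself, u0 \Vdash P \lor \neg P but u0 \nVdash P \land \neg P.
u0 \nVdash P \land \neg P since u0 fails P.

No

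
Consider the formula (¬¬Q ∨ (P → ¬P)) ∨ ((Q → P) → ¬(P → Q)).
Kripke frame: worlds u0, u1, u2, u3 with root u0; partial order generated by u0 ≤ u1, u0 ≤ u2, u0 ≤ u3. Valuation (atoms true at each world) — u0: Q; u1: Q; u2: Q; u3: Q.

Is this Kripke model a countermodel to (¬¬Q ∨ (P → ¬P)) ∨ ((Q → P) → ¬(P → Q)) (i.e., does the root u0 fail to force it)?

No

u0 ⊩ (¬¬Q ∨ (P → ¬P)) ∨ ((Q → P) → ¬(P → Q)) via the disjunct ¬¬Q ∨ (P → ¬P).
So the root u0 forces (¬¬Q ∨ (P → ¬P)) ∨ ((Q → P) → ¬(P → Q)); the model is not a countermodel.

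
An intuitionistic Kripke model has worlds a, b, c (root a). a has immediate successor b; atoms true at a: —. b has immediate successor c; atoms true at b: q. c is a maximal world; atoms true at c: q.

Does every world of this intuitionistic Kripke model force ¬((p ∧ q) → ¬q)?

No

Not every world: a ⊮ ¬((p ∧ q) → ¬q).
a ⊮ ¬((p ∧ q) → ¬q) since a is accessible from a and a ⊩ (p ∧ q) → ¬q.
a ⊩ (p ∧ q) → ¬q vacuously: no world accessible from a forces the antecedent p ∧ q.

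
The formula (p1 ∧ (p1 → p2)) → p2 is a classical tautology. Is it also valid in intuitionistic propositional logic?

This is modus ponens in implicational form, which is intuitionistically derivable.
If a world forces p1 and p1 → p2, then applying the implication at that world (which is accessible from itself) gives p2.

Yes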